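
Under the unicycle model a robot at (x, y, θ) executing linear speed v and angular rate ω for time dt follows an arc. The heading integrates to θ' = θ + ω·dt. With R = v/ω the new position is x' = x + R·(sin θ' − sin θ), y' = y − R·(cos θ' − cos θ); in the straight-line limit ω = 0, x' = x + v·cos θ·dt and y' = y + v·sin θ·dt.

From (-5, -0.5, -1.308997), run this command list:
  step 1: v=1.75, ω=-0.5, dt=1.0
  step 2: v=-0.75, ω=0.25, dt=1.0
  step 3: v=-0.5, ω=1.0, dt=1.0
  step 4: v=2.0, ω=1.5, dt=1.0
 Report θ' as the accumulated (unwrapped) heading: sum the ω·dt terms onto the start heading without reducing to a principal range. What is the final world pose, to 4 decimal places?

step 1: θ'=-1.8090 (R=-3.5000) → pose (-4.9796, -2.2317, -1.8090)
step 2: θ'=-1.5590 (R=-3.0000) → pose (-4.8951, -1.4884, -1.5590)
step 3: θ'=-0.5590 (R=-0.5000) → pose (-5.1299, -1.0705, -0.5590)
step 4: θ'=0.9410 (R=1.3333) → pose (-3.3452, -0.7254, 0.9410)

(-3.3452, -0.7254, 0.9410)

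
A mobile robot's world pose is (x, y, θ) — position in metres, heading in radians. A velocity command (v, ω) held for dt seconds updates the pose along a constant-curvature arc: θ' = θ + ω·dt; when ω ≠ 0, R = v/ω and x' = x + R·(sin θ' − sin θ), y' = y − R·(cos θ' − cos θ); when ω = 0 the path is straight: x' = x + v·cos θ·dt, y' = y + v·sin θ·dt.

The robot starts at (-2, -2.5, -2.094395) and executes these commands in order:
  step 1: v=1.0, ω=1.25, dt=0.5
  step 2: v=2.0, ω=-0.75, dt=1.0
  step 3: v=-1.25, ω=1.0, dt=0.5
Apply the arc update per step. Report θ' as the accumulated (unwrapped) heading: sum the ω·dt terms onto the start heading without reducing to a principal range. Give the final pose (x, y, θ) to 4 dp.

(-2.3908, -4.2918, -1.7194)

step 1: θ'=-1.4694 (R=0.8000) → pose (-2.1031, -2.9810, -1.4694)
step 2: θ'=-2.2194 (R=-2.6667) → pose (-2.6309, -4.8618, -2.2194)
step 3: θ'=-1.7194 (R=-1.2500) → pose (-2.3908, -4.2918, -1.7194)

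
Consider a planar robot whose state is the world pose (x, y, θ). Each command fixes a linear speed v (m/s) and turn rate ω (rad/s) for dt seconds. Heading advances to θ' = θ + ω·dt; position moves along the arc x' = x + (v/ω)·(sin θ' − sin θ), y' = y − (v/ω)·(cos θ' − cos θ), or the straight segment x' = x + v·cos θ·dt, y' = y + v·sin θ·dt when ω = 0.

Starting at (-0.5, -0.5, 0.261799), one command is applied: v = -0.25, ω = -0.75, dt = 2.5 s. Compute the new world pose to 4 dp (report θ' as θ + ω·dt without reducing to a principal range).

θ' = 0.2618 + -0.75·2.5 = -1.6132
R = v/ω = -0.25/-0.75 = 0.3333
x' = -0.5 + 0.3333·(sin -1.6132 − sin 0.2618) = -0.9193
y' = -0.5 − 0.3333·(cos -1.6132 − cos 0.2618) = -0.1639

(-0.9193, -0.1639, -1.6132)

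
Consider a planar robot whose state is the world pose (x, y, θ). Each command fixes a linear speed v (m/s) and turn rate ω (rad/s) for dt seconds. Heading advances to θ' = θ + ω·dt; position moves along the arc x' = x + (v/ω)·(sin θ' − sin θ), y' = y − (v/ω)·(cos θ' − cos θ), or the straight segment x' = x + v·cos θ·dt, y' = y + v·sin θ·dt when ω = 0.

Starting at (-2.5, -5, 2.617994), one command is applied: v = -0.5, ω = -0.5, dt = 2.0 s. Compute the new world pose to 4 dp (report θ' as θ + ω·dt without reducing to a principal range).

θ' = 2.6180 + -0.5·2.0 = 1.6180
R = v/ω = -0.5/-0.5 = 1.0000
x' = -2.5 + 1.0000·(sin 1.6180 − sin 2.6180) = -2.0011
y' = -5 − 1.0000·(cos 1.6180 − cos 2.6180) = -5.8188

(-2.0011, -5.8188, 1.6180)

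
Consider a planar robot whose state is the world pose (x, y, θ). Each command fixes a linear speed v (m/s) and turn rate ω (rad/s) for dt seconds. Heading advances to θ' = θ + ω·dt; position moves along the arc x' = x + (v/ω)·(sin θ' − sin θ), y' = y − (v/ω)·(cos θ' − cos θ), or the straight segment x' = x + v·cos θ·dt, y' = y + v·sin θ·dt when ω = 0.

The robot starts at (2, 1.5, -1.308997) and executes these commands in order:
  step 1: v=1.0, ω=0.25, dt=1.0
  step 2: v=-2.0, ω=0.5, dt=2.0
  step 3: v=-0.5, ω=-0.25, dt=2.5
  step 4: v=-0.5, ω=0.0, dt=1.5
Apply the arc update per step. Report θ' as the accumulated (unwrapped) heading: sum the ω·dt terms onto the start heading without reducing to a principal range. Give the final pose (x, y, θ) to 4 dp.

(-2.6025, 3.5307, -0.6840)

step 1: θ'=-1.0590 (R=4.0000) → pose (2.3762, 0.5763, -1.0590)
step 2: θ'=-0.0590 (R=-4.0000) → pose (-0.8754, 2.6103, -0.0590)
step 3: θ'=-0.6840 (R=2.0000) → pose (-2.0212, 3.0568, -0.6840)
step 4: θ'=-0.6840 (straight) → pose (-2.6025, 3.5307, -0.6840)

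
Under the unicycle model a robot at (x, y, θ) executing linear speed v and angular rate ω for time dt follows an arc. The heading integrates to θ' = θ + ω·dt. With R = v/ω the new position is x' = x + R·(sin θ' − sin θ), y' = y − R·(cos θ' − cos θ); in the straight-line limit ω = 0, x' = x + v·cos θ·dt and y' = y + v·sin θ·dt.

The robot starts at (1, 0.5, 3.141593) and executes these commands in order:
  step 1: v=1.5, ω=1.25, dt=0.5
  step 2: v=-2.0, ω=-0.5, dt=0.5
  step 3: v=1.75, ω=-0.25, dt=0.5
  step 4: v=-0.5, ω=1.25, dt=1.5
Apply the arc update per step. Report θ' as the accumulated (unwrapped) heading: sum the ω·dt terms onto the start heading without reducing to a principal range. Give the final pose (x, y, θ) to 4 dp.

step 1: θ'=3.7666 (R=1.2000) → pose (0.2979, 0.2732, 3.7666)
step 2: θ'=3.5166 (R=4.0000) → pose (1.1732, 0.7513, 3.5166)
step 3: θ'=3.3916 (R=-7.0000) → pose (0.3411, 0.4825, 3.3916)
step 4: θ'=5.2666 (R=-0.4000) → pose (0.5823, 1.0806, 5.2666)

(0.5823, 1.0806, 5.2666)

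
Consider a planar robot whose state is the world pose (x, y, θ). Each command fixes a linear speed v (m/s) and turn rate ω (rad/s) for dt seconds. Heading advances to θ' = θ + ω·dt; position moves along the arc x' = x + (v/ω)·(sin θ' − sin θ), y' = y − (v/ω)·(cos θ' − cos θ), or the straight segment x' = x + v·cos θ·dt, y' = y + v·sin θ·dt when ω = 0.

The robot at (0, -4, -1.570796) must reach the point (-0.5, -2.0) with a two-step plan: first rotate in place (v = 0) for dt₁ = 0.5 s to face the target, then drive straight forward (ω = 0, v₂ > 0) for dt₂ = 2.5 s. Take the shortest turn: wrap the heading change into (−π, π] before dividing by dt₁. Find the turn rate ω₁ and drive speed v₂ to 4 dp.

heading to target = atan2(-2−-4, -0.5−0) = 1.8158
Δθ = wrap(1.8158 − -1.5708) = -2.8966; ω₁ = Δθ/dt₁ = -5.7932
distance = √((-0.5−0)² + (-2−-4)²) = 2.0616; v₂ = distance/dt₂ = 0.8246

ω₁ = -5.7932, v₂ = 0.8246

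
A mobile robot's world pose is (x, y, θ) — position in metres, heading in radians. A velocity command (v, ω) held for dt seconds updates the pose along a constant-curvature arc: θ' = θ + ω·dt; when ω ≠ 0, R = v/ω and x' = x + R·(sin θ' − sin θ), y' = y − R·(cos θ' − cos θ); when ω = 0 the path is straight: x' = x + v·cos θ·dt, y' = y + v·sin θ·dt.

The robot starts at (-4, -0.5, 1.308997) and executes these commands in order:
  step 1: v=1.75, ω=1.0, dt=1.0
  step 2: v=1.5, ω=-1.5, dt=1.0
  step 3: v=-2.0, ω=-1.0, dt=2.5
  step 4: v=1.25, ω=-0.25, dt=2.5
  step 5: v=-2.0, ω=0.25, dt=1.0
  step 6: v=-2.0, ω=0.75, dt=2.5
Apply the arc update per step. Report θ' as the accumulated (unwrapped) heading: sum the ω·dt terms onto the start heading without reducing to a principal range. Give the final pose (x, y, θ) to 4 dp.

step 1: θ'=2.3090 (R=1.7500) → pose (-4.3959, 1.1306, 2.3090)
step 2: θ'=0.8090 (R=-1.0000) → pose (-4.3798, 2.4938, 0.8090)
step 3: θ'=-1.6910 (R=2.0000) → pose (-7.8126, 4.1141, -1.6910)
step 4: θ'=-2.3160 (R=-5.0000) → pose (-9.1018, 1.3230, -2.3160)
step 5: θ'=-2.0660 (R=-8.0000) → pose (-7.9424, 2.9463, -2.0660)
step 6: θ'=-0.1910 (R=-2.6667) → pose (-9.7825, 6.8317, -0.1910)

(-9.7825, 6.8317, -0.1910)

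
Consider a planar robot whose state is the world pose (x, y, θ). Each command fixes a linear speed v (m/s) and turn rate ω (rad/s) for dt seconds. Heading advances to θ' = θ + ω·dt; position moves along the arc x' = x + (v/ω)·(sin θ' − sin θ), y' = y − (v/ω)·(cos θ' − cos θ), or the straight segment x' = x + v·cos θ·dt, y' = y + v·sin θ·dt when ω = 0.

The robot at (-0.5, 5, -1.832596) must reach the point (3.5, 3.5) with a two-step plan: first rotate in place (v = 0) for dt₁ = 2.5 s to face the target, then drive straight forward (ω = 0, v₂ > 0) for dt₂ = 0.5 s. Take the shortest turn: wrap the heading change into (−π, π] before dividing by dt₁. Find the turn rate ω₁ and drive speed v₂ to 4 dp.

ω₁ = 0.5895, v₂ = 8.5440

heading to target = atan2(3.5−5, 3.5−-0.5) = -0.3588
Δθ = wrap(-0.3588 − -1.8326) = 1.4738; ω₁ = Δθ/dt₁ = 0.5895
distance = √((3.5−-0.5)² + (3.5−5)²) = 4.2720; v₂ = distance/dt₂ = 8.5440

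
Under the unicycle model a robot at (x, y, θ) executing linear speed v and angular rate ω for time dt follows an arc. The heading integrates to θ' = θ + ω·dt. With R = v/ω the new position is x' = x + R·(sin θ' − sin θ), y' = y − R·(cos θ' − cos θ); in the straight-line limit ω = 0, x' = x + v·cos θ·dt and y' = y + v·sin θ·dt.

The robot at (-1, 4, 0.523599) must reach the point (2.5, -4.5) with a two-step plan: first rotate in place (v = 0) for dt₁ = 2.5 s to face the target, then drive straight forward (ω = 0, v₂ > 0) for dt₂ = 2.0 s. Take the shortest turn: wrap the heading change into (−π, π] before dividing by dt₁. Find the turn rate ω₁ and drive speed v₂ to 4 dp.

ω₁ = -0.6815, v₂ = 4.5962

heading to target = atan2(-4.5−4, 2.5−-1) = -1.1802
Δθ = wrap(-1.1802 − 0.5236) = -1.7038; ω₁ = Δθ/dt₁ = -0.6815
distance = √((2.5−-1)² + (-4.5−4)²) = 9.1924; v₂ = distance/dt₂ = 4.5962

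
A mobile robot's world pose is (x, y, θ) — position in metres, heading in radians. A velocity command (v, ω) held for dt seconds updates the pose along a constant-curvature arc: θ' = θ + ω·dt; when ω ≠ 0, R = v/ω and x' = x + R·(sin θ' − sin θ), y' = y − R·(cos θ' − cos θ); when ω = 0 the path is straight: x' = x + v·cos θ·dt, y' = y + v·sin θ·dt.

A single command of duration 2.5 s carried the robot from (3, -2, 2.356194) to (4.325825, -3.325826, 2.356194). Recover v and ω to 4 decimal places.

v = -0.7500, ω = 0.0000

Δθ = 2.356194 − 2.356194 = 0.000000
ω = Δθ/dt = 0.000000/2.5 = 0.0000
ω = 0 → v = (Δx·cos θ + Δy·sin θ)/dt = -0.7500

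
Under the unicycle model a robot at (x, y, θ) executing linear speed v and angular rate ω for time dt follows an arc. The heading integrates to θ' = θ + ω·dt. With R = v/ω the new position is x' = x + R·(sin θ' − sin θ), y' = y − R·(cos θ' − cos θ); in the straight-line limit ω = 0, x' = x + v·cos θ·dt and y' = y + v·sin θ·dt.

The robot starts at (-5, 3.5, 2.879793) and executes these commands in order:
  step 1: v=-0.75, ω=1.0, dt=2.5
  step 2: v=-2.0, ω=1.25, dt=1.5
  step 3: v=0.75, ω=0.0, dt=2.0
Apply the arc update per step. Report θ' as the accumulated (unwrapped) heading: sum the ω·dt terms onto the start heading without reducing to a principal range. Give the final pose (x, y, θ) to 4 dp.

(-5.9488, 5.8394, 7.2548)

step 1: θ'=5.3798 (R=-0.7500) → pose (-4.2168, 4.6887, 5.3798)
step 2: θ'=7.2548 (R=-1.6000) → pose (-6.7948, 4.6007, 7.2548)
step 3: θ'=7.2548 (straight) → pose (-5.9488, 5.8394, 7.2548)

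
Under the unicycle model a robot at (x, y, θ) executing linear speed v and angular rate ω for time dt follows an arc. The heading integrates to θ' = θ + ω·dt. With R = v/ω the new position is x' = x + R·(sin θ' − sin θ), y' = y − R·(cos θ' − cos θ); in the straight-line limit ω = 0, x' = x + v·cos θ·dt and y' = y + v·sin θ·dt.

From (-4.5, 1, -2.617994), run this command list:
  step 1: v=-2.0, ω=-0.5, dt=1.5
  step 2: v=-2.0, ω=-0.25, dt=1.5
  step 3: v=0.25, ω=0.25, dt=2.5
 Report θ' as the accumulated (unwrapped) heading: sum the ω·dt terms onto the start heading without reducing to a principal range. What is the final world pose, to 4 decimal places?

step 1: θ'=-3.3680 (R=4.0000) → pose (-1.6021, 1.4338, -3.3680)
step 2: θ'=-3.7430 (R=8.0000) → pose (1.1285, 0.2343, -3.7430)
step 3: θ'=-3.1180 (R=1.0000) → pose (0.5391, 0.4095, -3.1180)

(0.5391, 0.4095, -3.1180)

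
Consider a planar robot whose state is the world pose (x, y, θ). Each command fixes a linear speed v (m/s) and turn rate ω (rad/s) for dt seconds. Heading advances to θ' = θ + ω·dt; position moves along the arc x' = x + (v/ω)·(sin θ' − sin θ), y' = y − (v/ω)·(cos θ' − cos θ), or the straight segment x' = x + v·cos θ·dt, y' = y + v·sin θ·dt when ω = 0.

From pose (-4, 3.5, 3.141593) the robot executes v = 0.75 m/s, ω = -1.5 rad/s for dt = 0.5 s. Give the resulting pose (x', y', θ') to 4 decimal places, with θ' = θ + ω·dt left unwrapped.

θ' = 3.1416 + -1.5·0.5 = 2.3916
R = v/ω = 0.75/-1.5 = -0.5000
x' = -4 + -0.5000·(sin 2.3916 − sin 3.1416) = -4.3408
y' = 3.5 − -0.5000·(cos 2.3916 − cos 3.1416) = 3.6342

(-4.3408, 3.6342, 2.3916)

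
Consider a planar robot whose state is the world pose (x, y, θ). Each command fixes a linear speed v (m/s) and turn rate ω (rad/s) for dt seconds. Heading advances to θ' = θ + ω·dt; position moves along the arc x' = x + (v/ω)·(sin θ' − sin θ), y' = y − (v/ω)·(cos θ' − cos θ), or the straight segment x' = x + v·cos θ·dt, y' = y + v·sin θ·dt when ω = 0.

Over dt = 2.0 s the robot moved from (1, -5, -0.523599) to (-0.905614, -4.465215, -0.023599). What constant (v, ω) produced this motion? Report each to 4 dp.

Δθ = -0.023599 − -0.523599 = 0.500000
ω = Δθ/dt = 0.500000/2.0 = 0.2500
R = Δx/(sin θ' − sin θ) = -4.0000
v = R·ω = -4.0000·0.2500 = -1.0000

v = -1.0000, ω = 0.2500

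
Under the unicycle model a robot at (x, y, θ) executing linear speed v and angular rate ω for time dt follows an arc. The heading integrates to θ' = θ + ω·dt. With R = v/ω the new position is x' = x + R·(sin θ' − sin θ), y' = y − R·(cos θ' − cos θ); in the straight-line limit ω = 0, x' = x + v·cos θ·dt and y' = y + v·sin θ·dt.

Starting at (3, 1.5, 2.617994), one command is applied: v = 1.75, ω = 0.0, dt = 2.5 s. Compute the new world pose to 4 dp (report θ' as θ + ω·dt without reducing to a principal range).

(-0.7889, 3.6875, 2.6180)

θ' = 2.6180 + 0.0·2.5 = 2.6180
ω = 0 → straight: x' = 3 + 1.75·cos(2.6180)·2.5 = -0.7889
y' = 1.5 + 1.75·sin(2.6180)·2.5 = 3.6875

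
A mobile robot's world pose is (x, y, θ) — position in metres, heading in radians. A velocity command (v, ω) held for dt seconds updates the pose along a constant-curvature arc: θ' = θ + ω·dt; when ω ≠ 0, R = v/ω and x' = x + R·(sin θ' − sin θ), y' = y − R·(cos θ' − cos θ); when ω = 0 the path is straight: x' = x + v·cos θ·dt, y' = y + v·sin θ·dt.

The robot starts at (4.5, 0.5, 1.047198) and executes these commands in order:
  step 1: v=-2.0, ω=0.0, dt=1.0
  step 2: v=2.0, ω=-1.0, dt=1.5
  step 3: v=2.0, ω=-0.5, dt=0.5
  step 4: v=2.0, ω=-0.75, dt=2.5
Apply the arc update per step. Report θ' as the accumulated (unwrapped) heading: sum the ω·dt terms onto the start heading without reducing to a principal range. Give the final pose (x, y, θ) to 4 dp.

(6.6439, -5.2671, -2.5778)

step 1: θ'=1.0472 (straight) → pose (3.5000, -1.2321, 1.0472)
step 2: θ'=-0.4528 (R=-2.0000) → pose (6.1070, -0.4336, -0.4528)
step 3: θ'=-0.7028 (R=-4.0000) → pose (6.9425, -0.9784, -0.7028)
step 4: θ'=-2.5778 (R=-2.6667) → pose (6.6439, -5.2671, -2.5778)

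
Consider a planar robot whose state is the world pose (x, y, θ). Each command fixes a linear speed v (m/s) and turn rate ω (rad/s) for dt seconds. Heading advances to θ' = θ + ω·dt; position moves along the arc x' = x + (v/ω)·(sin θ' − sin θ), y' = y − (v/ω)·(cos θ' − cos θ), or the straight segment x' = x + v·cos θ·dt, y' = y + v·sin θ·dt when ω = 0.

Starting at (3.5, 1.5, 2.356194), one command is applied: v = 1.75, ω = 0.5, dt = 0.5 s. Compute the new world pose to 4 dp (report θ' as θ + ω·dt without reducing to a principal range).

(2.8108, 2.0354, 2.6062)

θ' = 2.3562 + 0.5·0.5 = 2.6062
R = v/ω = 1.75/0.5 = 3.5000
x' = 3.5 + 3.5000·(sin 2.6062 − sin 2.3562) = 2.8108
y' = 1.5 − 3.5000·(cos 2.6062 − cos 2.3562) = 2.0354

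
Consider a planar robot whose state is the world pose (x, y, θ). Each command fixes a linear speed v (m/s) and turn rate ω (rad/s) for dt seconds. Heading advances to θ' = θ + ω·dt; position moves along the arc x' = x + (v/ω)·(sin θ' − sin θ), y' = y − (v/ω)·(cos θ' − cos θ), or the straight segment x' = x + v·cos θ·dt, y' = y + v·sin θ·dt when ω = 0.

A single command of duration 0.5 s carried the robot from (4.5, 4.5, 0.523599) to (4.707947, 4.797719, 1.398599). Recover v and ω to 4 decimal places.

v = 0.7500, ω = 1.7500

Δθ = 1.398599 − 0.523599 = 0.875000
ω = Δθ/dt = 0.875000/0.5 = 1.7500
R = −Δy/(cos θ' − cos θ) = 0.4286
v = R·ω = 0.4286·1.7500 = 0.7500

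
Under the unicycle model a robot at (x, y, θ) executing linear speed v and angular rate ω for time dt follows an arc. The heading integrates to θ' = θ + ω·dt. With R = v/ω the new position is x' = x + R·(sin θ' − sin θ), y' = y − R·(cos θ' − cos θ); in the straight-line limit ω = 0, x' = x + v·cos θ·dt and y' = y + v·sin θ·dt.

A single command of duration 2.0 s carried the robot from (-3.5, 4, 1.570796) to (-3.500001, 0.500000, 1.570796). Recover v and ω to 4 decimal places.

v = -1.7500, ω = 0.0000

Δθ = 1.570796 − 1.570796 = 0.000000
ω = Δθ/dt = 0.000000/2.0 = 0.0000
ω = 0 → v = (Δx·cos θ + Δy·sin θ)/dt = -1.7500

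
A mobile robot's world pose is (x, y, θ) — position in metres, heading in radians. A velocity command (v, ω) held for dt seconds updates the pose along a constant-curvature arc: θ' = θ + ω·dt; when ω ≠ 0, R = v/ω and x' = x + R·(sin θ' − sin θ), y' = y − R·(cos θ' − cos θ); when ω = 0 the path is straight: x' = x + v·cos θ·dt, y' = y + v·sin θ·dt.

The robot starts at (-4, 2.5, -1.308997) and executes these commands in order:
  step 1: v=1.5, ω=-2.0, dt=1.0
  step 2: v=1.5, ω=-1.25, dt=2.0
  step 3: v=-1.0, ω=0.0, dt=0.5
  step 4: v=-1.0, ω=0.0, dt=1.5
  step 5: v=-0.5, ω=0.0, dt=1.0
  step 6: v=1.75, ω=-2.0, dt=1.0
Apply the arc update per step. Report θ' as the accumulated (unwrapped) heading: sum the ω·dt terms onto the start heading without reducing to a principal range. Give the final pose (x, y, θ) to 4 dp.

(-6.1479, 1.9365, -7.8090)

step 1: θ'=-3.3090 (R=-0.7500) → pose (-4.8494, 1.5664, -3.3090)
step 2: θ'=-5.8090 (R=-1.2000) → pose (-5.1974, 3.8172, -5.8090)
step 3: θ'=-5.8090 (straight) → pose (-5.6422, 3.5889, -5.8090)
step 4: θ'=-5.8090 (straight) → pose (-6.9767, 2.9040, -5.8090)
step 5: θ'=-5.8090 (straight) → pose (-7.4216, 2.6757, -5.8090)
step 6: θ'=-7.8090 (R=-0.8750) → pose (-6.1479, 1.9365, -7.8090)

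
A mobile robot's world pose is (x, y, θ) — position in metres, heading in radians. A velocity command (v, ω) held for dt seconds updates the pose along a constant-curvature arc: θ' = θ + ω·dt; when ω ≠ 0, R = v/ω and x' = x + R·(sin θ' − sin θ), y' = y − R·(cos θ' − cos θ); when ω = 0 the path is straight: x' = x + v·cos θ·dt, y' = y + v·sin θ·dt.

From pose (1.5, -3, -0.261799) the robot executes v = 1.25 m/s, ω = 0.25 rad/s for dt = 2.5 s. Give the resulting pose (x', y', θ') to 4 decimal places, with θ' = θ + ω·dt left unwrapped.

θ' = -0.2618 + 0.25·2.5 = 0.3632
R = v/ω = 1.25/0.25 = 5.0000
x' = 1.5 + 5.0000·(sin 0.3632 − sin -0.2618) = 4.5704
y' = -3 − 5.0000·(cos 0.3632 − cos -0.2618) = -2.8442

(4.5704, -2.8442, 0.3632)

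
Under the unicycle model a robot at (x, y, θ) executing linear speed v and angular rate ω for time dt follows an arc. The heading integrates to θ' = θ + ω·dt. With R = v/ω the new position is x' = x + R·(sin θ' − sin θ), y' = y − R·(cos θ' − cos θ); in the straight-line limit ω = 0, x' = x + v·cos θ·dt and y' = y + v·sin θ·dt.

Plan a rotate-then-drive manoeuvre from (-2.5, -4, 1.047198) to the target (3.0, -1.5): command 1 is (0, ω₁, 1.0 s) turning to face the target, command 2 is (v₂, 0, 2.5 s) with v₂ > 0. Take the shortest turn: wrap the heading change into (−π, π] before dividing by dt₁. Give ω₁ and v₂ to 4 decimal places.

heading to target = atan2(-1.5−-4, 3−-2.5) = 0.4266
Δθ = wrap(0.4266 − 1.0472) = -0.6206; ω₁ = Δθ/dt₁ = -0.6206
distance = √((3−-2.5)² + (-1.5−-4)²) = 6.0415; v₂ = distance/dt₂ = 2.4166

ω₁ = -0.6206, v₂ = 2.4166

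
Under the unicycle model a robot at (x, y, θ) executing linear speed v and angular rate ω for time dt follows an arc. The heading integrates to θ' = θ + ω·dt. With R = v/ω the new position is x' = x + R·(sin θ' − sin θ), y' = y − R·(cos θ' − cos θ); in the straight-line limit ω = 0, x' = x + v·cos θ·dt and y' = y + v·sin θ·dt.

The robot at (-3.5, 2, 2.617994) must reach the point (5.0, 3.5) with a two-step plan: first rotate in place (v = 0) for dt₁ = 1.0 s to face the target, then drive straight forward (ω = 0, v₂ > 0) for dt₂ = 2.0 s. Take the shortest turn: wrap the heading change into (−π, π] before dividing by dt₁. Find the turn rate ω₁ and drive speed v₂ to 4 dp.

ω₁ = -2.4433, v₂ = 4.3157

heading to target = atan2(3.5−2, 5−-3.5) = 0.1747
Δθ = wrap(0.1747 − 2.6180) = -2.4433; ω₁ = Δθ/dt₁ = -2.4433
distance = √((5−-3.5)² + (3.5−2)²) = 8.6313; v₂ = distance/dt₂ = 4.3157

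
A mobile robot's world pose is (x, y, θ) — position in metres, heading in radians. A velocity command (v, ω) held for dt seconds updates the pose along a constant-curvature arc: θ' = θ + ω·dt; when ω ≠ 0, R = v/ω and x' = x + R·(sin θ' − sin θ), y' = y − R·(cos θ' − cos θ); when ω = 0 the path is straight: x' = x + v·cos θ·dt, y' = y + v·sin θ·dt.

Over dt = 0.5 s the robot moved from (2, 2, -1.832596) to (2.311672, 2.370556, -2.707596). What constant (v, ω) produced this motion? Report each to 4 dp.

v = -1.0000, ω = -1.7500

Δθ = -2.707596 − -1.832596 = -0.875000
ω = Δθ/dt = -0.875000/0.5 = -1.7500
R = −Δy/(cos θ' − cos θ) = 0.5714
v = R·ω = 0.5714·-1.7500 = -1.0000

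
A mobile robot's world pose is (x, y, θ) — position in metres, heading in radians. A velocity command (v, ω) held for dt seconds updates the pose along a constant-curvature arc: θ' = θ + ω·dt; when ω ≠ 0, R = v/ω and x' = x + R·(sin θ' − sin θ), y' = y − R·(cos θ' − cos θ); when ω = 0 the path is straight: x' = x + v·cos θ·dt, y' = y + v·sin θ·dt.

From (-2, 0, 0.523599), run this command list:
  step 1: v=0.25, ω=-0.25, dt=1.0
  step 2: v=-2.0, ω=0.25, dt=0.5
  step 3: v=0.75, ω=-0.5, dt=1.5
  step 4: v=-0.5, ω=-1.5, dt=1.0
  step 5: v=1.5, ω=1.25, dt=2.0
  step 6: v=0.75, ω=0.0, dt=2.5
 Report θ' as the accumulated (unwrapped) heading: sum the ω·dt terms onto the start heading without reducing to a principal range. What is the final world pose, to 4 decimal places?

step 1: θ'=0.2736 (R=-1.0000) → pose (-1.7702, 0.0968, 0.2736)
step 2: θ'=0.3986 (R=-8.0000) → pose (-2.7136, -0.2328, 0.3986)
step 3: θ'=-0.3514 (R=-1.5000) → pose (-1.6151, -0.2069, -0.3514)
step 4: θ'=-1.8514 (R=0.3333) → pose (-1.8207, 0.1984, -1.8514)
step 5: θ'=0.6486 (R=1.2000) → pose (0.0573, -1.0902, 0.6486)
step 6: θ'=0.6486 (straight) → pose (1.5515, 0.0424, 0.6486)

(1.5515, 0.0424, 0.6486)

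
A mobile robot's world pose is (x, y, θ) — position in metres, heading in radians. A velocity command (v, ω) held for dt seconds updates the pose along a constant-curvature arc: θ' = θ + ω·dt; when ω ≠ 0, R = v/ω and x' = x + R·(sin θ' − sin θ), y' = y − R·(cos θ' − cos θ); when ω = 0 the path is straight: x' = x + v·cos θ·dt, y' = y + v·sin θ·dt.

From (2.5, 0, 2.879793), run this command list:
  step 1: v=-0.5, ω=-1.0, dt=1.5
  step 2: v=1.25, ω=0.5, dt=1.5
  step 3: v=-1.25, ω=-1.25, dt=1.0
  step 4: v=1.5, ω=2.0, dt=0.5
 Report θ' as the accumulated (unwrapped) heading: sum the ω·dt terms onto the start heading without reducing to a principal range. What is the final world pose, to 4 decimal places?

step 1: θ'=1.3798 (R=0.5000) → pose (2.8615, -0.5779, 1.3798)
step 2: θ'=2.1298 (R=2.5000) → pose (2.5264, 1.2226, 2.1298)
step 3: θ'=0.8798 (R=1.0000) → pose (2.4493, 0.0549, 0.8798)
step 4: θ'=1.8798 (R=0.7500) → pose (2.5858, 0.7610, 1.8798)

(2.5858, 0.7610, 1.8798)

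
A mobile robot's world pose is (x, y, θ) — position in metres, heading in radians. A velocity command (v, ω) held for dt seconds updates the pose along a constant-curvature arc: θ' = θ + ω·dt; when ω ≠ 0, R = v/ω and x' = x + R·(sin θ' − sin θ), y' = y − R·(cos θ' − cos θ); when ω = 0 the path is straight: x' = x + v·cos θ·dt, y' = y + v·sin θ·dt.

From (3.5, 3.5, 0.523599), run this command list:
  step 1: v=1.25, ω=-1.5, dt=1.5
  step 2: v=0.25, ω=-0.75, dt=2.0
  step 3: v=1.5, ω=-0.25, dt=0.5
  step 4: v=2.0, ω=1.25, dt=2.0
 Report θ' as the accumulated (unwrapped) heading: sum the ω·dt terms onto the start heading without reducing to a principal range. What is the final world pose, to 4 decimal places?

(2.1042, -0.1405, -0.8514)

step 1: θ'=-1.7264 (R=-0.8333) → pose (4.7399, 2.6492, -1.7264)
step 2: θ'=-3.2264 (R=-0.3333) → pose (4.3824, 2.3687, -3.2264)
step 3: θ'=-3.3514 (R=-6.0000) → pose (3.6410, 2.4787, -3.3514)
step 4: θ'=-0.8514 (R=1.6000) → pose (2.1042, -0.1405, -0.8514)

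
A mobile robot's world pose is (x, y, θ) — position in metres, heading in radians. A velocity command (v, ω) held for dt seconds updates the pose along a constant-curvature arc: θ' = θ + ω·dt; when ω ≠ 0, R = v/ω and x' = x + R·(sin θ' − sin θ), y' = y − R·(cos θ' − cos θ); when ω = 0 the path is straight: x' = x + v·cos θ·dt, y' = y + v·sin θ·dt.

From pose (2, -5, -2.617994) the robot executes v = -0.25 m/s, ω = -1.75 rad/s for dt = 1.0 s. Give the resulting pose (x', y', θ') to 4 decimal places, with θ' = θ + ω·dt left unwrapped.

θ' = -2.6180 + -1.75·1.0 = -4.3680
R = v/ω = -0.25/-1.75 = 0.1429
x' = 2 + 0.1429·(sin -4.3680 − sin -2.6180) = 2.2059
y' = -5 − 0.1429·(cos -4.3680 − cos -2.6180) = -5.0755

(2.2059, -5.0755, -4.3680)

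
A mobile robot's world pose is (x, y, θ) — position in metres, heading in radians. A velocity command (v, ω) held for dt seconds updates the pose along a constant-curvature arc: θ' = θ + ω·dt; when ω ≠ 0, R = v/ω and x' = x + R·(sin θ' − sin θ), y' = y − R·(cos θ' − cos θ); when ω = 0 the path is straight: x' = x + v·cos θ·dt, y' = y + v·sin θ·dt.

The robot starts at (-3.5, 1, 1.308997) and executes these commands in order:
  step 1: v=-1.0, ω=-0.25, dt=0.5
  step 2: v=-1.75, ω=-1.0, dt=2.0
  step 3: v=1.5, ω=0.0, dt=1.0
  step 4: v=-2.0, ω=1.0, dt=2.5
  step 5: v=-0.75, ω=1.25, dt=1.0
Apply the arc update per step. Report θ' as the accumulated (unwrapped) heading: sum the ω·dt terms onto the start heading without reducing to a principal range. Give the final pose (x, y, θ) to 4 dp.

step 1: θ'=1.1840 (R=4.0000) → pose (-3.6592, 0.5264, 1.1840)
step 2: θ'=-0.8160 (R=1.7500) → pose (-6.5547, -0.0125, -0.8160)
step 3: θ'=-0.8160 (straight) → pose (-5.5269, -1.1051, -0.8160)
step 4: θ'=1.6840 (R=-2.0000) → pose (-8.9710, -2.7013, 1.6840)
step 5: θ'=2.9340 (R=-0.6000) → pose (-8.4985, -3.2206, 2.9340)

(-8.4985, -3.2206, 2.9340)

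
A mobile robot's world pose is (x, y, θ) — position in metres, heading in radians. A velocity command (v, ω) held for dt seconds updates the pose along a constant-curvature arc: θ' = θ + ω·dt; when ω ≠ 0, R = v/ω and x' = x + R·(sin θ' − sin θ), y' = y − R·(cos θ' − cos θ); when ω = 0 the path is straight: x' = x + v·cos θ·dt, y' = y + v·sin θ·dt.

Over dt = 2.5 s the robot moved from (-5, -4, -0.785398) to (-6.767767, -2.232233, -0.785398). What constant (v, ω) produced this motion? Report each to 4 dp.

Δθ = -0.785398 − -0.785398 = 0.000000
ω = Δθ/dt = 0.000000/2.5 = 0.0000
ω = 0 → v = (Δx·cos θ + Δy·sin θ)/dt = -1.0000

v = -1.0000, ω = 0.0000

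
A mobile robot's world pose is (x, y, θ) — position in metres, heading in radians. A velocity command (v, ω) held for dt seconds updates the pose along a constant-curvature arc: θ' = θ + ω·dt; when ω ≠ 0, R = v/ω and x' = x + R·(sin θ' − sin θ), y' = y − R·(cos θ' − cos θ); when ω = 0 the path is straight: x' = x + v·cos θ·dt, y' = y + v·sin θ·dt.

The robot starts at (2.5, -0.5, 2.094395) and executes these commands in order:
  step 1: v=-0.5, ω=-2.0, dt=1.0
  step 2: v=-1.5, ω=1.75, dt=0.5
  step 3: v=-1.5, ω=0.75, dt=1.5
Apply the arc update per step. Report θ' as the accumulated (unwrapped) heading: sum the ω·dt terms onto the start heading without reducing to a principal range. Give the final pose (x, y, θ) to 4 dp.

step 1: θ'=0.0944 (R=0.2500) → pose (2.3071, -0.8739, 0.0944)
step 2: θ'=0.9694 (R=-0.8571) → pose (1.6811, -1.2422, 0.9694)
step 3: θ'=2.0944 (R=-2.0000) → pose (1.5981, -3.3738, 2.0944)

(1.5981, -3.3738, 2.0944)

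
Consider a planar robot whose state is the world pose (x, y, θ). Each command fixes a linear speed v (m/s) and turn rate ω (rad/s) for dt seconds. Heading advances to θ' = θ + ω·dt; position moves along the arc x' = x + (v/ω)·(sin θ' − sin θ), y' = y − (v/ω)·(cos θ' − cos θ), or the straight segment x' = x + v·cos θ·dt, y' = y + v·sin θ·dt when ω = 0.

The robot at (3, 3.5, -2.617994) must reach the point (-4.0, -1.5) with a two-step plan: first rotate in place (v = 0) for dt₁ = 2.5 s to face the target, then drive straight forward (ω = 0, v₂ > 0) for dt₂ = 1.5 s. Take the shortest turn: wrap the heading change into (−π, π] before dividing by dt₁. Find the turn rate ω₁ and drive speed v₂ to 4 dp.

ω₁ = 0.0387, v₂ = 5.7349

heading to target = atan2(-1.5−3.5, -4−3) = -2.5213
Δθ = wrap(-2.5213 − -2.6180) = 0.0967; ω₁ = Δθ/dt₁ = 0.0387
distance = √((-4−3)² + (-1.5−3.5)²) = 8.6023; v₂ = distance/dt₂ = 5.7349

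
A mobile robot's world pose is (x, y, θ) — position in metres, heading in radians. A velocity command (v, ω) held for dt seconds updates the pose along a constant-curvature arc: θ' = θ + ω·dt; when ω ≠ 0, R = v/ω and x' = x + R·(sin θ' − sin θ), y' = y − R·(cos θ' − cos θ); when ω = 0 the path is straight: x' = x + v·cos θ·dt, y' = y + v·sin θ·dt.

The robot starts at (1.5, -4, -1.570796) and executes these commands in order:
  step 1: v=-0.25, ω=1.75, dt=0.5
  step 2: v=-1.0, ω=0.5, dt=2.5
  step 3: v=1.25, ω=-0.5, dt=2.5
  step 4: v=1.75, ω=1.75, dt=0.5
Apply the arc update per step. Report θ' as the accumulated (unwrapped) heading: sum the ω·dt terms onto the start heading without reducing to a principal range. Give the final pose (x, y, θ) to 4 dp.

step 1: θ'=-0.6958 (R=-0.1429) → pose (1.4487, -3.8904, -0.6958)
step 2: θ'=0.5542 (R=-2.0000) → pose (-0.8858, -3.7248, 0.5542)
step 3: θ'=-0.6958 (R=-2.5000) → pose (2.0323, -3.9317, -0.6958)
step 4: θ'=0.1792 (R=1.0000) → pose (2.8516, -4.1482, 0.1792)

(2.8516, -4.1482, 0.1792)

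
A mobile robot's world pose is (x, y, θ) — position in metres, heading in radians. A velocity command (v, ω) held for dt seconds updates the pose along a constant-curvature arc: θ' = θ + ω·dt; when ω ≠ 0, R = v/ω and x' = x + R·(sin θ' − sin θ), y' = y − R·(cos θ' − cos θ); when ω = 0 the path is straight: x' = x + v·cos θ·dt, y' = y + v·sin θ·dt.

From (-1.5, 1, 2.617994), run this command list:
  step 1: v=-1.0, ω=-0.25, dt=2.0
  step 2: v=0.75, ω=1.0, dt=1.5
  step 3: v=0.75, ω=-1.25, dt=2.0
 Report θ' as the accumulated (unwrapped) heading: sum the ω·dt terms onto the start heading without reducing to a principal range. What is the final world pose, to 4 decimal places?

(-1.8832, 0.6890, 1.1180)

step 1: θ'=2.1180 (R=4.0000) → pose (-0.0841, -0.3829, 2.1180)
step 2: θ'=3.6180 (R=0.7500) → pose (-1.0685, -0.1067, 3.6180)
step 3: θ'=1.1180 (R=-0.6000) → pose (-1.8832, 0.6890, 1.1180)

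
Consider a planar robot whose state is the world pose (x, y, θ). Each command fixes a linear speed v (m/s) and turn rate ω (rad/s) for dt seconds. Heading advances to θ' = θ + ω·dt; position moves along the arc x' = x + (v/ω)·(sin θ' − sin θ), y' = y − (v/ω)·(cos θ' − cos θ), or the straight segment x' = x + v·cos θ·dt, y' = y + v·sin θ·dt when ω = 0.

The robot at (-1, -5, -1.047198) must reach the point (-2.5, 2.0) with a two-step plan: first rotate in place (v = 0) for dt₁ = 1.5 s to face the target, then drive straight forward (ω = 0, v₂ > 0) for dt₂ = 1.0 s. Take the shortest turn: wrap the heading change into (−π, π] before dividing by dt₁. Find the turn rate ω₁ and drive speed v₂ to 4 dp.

heading to target = atan2(2−-5, -2.5−-1) = 1.7819
Δθ = wrap(1.7819 − -1.0472) = 2.8291; ω₁ = Δθ/dt₁ = 1.8861
distance = √((-2.5−-1)² + (2−-5)²) = 7.1589; v₂ = distance/dt₂ = 7.1589

ω₁ = 1.8861, v₂ = 7.1589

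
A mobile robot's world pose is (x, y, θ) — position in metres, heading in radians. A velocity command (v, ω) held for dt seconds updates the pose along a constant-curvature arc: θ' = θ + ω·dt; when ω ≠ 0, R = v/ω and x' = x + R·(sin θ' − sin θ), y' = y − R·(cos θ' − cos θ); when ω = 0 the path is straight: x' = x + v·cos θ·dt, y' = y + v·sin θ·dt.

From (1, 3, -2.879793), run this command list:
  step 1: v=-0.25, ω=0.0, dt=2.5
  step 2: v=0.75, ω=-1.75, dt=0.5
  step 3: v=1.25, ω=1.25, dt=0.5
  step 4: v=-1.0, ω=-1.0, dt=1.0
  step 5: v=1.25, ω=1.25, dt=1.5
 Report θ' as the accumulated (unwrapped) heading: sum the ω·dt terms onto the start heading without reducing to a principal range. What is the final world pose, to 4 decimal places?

(-0.1044, 3.0393, -2.2548)

step 1: θ'=-2.8798 (straight) → pose (1.6037, 3.1618, -2.8798)
step 2: θ'=-3.7548 (R=-0.4286) → pose (1.2461, 3.2252, -3.7548)
step 3: θ'=-3.1298 (R=1.0000) → pose (0.6589, 3.4074, -3.1298)
step 4: θ'=-4.1298 (R=1.0000) → pose (1.5057, 2.9576, -4.1298)
step 5: θ'=-2.2548 (R=1.0000) → pose (-0.1044, 3.0393, -2.2548)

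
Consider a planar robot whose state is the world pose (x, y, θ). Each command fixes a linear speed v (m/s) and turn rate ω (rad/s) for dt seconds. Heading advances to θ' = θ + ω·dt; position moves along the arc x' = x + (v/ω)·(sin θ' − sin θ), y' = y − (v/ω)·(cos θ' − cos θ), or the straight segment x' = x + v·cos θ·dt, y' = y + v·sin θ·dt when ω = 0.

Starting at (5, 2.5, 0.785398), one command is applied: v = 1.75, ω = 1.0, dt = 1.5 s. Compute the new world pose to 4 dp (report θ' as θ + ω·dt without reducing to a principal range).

(5.0844, 4.8842, 2.2854)

θ' = 0.7854 + 1.0·1.5 = 2.2854
R = v/ω = 1.75/1.0 = 1.7500
x' = 5 + 1.7500·(sin 2.2854 − sin 0.7854) = 5.0844
y' = 2.5 − 1.7500·(cos 2.2854 − cos 0.7854) = 4.8842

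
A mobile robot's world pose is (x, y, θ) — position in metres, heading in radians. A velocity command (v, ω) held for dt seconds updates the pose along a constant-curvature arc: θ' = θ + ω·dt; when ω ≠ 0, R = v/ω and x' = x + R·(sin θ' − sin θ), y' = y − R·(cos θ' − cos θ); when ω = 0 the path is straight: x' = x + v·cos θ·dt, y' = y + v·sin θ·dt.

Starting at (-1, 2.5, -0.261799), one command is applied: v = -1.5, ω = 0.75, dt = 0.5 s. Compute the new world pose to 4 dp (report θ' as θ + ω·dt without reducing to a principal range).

(-1.7436, 2.5553, 0.1132)

θ' = -0.2618 + 0.75·0.5 = 0.1132
R = v/ω = -1.5/0.75 = -2.0000
x' = -1 + -2.0000·(sin 0.1132 − sin -0.2618) = -1.7436
y' = 2.5 − -2.0000·(cos 0.1132 − cos -0.2618) = 2.5553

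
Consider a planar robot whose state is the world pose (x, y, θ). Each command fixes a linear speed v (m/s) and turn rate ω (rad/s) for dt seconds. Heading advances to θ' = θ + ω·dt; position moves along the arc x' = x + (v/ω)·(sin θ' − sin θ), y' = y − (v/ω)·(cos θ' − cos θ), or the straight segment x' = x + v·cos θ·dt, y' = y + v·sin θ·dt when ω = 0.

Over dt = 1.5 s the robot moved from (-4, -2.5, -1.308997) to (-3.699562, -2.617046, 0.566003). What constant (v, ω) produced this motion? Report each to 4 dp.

v = 0.2500, ω = 1.2500

Δθ = 0.566003 − -1.308997 = 1.875000
ω = Δθ/dt = 1.875000/1.5 = 1.2500
R = Δx/(sin θ' − sin θ) = 0.2000
v = R·ω = 0.2000·1.2500 = 0.2500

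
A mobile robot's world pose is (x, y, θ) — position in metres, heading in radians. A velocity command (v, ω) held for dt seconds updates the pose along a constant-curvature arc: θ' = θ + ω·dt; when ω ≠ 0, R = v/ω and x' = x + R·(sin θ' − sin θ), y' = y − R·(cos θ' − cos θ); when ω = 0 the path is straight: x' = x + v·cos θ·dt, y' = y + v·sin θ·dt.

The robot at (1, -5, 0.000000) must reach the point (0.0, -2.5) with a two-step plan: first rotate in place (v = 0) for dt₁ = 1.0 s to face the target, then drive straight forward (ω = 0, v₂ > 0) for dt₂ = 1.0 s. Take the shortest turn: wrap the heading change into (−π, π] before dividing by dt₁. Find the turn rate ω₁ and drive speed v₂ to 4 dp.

heading to target = atan2(-2.5−-5, 0−1) = 1.9513
Δθ = wrap(1.9513 − 0.0000) = 1.9513; ω₁ = Δθ/dt₁ = 1.9513
distance = √((0−1)² + (-2.5−-5)²) = 2.6926; v₂ = distance/dt₂ = 2.6926

ω₁ = 1.9513, v₂ = 2.6926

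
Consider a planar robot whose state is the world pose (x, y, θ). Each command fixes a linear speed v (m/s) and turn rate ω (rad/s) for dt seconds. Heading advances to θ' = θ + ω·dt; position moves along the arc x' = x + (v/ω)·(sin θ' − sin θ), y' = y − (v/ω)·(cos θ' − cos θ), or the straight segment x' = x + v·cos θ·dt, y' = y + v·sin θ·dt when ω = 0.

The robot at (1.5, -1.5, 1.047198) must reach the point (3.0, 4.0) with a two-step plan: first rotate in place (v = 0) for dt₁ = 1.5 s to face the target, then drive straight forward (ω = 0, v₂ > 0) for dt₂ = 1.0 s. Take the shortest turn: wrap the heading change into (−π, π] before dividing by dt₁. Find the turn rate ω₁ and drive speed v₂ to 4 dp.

heading to target = atan2(4−-1.5, 3−1.5) = 1.3045
Δθ = wrap(1.3045 − 1.0472) = 0.2573; ω₁ = Δθ/dt₁ = 0.1716
distance = √((3−1.5)² + (4−-1.5)²) = 5.7009; v₂ = distance/dt₂ = 5.7009

ω₁ = 0.1716, v₂ = 5.7009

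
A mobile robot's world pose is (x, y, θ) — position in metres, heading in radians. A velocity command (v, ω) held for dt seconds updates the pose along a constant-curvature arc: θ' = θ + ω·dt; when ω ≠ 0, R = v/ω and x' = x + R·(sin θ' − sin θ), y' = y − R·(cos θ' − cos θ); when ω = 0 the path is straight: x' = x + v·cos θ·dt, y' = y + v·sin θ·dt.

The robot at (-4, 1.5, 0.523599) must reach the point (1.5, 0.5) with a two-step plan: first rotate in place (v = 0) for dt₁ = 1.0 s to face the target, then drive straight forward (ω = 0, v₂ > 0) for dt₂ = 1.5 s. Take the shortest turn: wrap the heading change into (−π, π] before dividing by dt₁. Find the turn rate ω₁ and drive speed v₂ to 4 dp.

heading to target = atan2(0.5−1.5, 1.5−-4) = -0.1799
Δθ = wrap(-0.1799 − 0.5236) = -0.7035; ω₁ = Δθ/dt₁ = -0.7035
distance = √((1.5−-4)² + (0.5−1.5)²) = 5.5902; v₂ = distance/dt₂ = 3.7268

ω₁ = -0.7035, v₂ = 3.7268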